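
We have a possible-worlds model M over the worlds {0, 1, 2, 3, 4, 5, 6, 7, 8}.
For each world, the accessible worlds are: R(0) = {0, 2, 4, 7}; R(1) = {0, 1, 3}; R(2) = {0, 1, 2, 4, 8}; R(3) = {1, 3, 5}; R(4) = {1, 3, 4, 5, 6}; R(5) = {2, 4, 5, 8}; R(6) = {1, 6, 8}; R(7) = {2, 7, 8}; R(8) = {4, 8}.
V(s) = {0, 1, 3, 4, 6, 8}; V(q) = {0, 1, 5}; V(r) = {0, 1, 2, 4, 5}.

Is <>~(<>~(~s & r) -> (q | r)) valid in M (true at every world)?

Yes

Recall that <>ψ holds at a world iff ψ holds at some accessible world.
Let φ = <>~(<>~(~s & r) -> (q | r)). Evaluate φ at each world:
  0 (successors {0, 2, 4, 7}): φ is true.
  1 (successors {0, 1, 3}): φ is true.
  2 (successors {0, 1, 2, 4, 8}): φ is true.
  3 (successors {1, 3, 5}): φ is true.
  4 (successors {1, 3, 4, 5, 6}): φ is true.
  5 (successors {2, 4, 5, 8}): φ is true.
  6 (successors {1, 6, 8}): φ is true.
  7 (successors {2, 7, 8}): φ is true.
  8 (successors {4, 8}): φ is true.
For instance, at 6:
  At 6: <>~(<>~(~s & r) -> (q | r)) requires ~(<>~(~s & r) -> (q | r)) at some successor in {1, 6, 8}.
    ~(<>~(~s & r) -> (q | r)) holds at 6, so <>~(<>~(~s & r) -> (q | r)) is true at 6.
      At 6: <>~(~s & r) -> (q | r) is false, so ~(<>~(~s & r) -> (q | r)) is true.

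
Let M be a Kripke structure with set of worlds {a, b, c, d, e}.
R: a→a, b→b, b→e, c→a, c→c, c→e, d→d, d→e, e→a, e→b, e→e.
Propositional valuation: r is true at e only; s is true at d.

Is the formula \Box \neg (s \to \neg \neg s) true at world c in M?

No

At c: \Box \neg (s \to \neg \neg s) requires \neg (s \to \neg \neg s) at every successor {a, c, e}.
  \neg (s \to \neg \neg s) fails at a, so \Box \neg (s \to \neg \neg s) is false at c.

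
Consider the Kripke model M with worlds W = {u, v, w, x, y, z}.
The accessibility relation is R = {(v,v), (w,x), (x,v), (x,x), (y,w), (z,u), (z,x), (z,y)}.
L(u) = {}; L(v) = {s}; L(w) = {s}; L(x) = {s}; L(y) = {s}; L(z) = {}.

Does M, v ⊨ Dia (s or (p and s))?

At v: Dia (s or (p and s)) requires s or (p and s) at some successor in {v}.
  s or (p and s) holds at v, so Dia (s or (p and s)) is true at v.

Yes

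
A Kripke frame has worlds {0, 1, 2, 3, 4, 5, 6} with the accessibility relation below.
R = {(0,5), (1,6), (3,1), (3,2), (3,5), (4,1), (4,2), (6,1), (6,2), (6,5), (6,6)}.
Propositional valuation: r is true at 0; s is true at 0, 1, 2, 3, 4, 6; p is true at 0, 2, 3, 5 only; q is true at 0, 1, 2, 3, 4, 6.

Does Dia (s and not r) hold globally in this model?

Let φ = Dia (s and not r). Evaluate φ at each world:
  0 (successors {5}): φ is false.
  1 (successors {6}): φ is true.
  2 (successors ∅): φ is false.
  3 (successors {1, 2, 5}): φ is true.
  4 (successors {1, 2}): φ is true.
  5 (successors ∅): φ is false.
  6 (successors {1, 2, 5, 6}): φ is true.
Detail at 0 (counterexample):
  At 0: Dia (s and not r) requires s and not r at some successor in {5}.
    At 5: s and not r is false.
  So Dia (s and not r) is false at 0.

No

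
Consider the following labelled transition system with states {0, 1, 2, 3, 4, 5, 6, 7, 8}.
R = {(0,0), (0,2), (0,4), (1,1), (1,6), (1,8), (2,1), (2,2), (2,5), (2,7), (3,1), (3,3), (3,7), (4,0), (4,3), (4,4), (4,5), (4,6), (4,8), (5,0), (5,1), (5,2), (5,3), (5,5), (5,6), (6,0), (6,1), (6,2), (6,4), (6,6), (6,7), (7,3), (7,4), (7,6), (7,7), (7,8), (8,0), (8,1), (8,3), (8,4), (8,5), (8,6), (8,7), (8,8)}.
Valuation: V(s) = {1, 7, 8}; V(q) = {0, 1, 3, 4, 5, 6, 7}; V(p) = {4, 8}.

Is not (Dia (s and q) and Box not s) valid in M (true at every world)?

Yes

Let φ = not (Dia (s and q) and Box not s). Evaluate φ at each world:
  0 (successors {0, 2, 4}): φ is true.
  1 (successors {1, 6, 8}): φ is true.
  2 (successors {1, 2, 5, 7}): φ is true.
  3 (successors {1, 3, 7}): φ is true.
  4 (successors {0, 3, 4, 5, 6, 8}): φ is true.
  5 (successors {0, 1, 2, 3, 5, 6}): φ is true.
  6 (successors {0, 1, 2, 4, 6, 7}): φ is true.
  7 (successors {3, 4, 6, 7, 8}): φ is true.
  8 (successors {0, 1, 3, 4, 5, 6, 7, 8}): φ is true.
For instance, at 7:
  At 7: Dia (s and q) and Box not s is false, so not (Dia (s and q) and Box not s) is true.
    At 7: Dia (s and q) is true, Box not s is false, so Dia (s and q) and Box not s is false.
      At 7: Dia (s and q) requires s and q at some successor in {3, 4, 6, 7, 8}.
        s and q holds at 7, so Dia (s and q) is true at 7.
      At 7: Box not s requires not s at every successor {3, 4, 6, 7, 8}.
        not s fails at 7, so Box not s is false at 7.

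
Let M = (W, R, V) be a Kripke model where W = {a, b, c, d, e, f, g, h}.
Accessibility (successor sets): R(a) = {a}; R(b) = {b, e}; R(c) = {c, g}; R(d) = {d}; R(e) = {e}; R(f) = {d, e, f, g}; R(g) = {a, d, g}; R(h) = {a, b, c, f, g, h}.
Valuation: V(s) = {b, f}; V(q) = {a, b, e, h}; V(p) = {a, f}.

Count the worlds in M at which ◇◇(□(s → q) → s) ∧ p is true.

1

Let φ = ◇◇(□(s → q) → s) ∧ p. Evaluate φ at each world:
  a (successors {a}): φ is false.
  b (successors {b, e}): φ is false.
  c (successors {c, g}): φ is false.
  d (successors {d}): φ is false.
  e (successors {e}): φ is false.
  f (successors {d, e, f, g}): φ is true.
  g (successors {a, d, g}): φ is false.
  h (successors {a, b, c, f, g, h}): φ is false.
For instance, at h:
  At h: ◇◇(□(s → q) → s) is true, p is false, so ◇◇(□(s → q) → s) ∧ p is false.
    At h: ◇◇(□(s → q) → s) requires ◇(□(s → q) → s) at some successor in {a, b, c, f, g, h}.
      ◇(□(s → q) → s) holds at b, so ◇◇(□(s → q) → s) is true at h.
Satisfying worlds: {f}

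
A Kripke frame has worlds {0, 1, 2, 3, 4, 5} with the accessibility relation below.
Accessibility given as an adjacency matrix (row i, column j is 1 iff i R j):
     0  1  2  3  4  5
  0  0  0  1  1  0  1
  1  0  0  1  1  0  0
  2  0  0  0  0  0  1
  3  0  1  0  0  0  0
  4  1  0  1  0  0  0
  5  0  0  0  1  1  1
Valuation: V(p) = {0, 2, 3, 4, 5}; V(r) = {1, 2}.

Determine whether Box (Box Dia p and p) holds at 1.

Yes

At 1: Box (Box Dia p and p) requires Box Dia p and p at every successor {2, 3}.
    At 2: Box Dia p is true, p is true, so Box Dia p and p is true.
      At 2: Box Dia p requires Dia p at every successor {5}.
        At 5: Dia p is true.
      So Box Dia p is true at 2.
    At 3: Box Dia p is true, p is true, so Box Dia p and p is true.
      At 3: Box Dia p requires Dia p at every successor {1}.
        At 1: Dia p is true.
      So Box Dia p is true at 3.
So Box (Box Dia p and p) is true at 1.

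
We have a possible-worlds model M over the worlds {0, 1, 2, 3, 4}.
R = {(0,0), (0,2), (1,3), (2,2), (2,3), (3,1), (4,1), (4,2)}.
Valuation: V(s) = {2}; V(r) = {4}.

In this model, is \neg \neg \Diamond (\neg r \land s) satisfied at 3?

At 3: \neg \Diamond (\neg r \land s) is true, so \neg \neg \Diamond (\neg r \land s) is false.
  At 3: \Diamond (\neg r \land s) is false, so \neg \Diamond (\neg r \land s) is true.
    At 3: \Diamond (\neg r \land s) requires \neg r \land s at some successor in {1}.
      At 1: \neg r \land s is false.
    So \Diamond (\neg r \land s) is false at 3.

No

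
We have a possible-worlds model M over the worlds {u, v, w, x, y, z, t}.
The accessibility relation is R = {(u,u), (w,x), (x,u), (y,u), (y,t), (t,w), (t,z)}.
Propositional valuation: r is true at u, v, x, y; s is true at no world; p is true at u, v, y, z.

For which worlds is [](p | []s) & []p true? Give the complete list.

u, v, x, z

Let φ = [](p | []s) & []p. Evaluate φ at each world:
  u (successors {u}): φ is true.
  v (successors ∅): φ is true.
  w (successors {x}): φ is false.
  x (successors {u}): φ is true.
  y (successors {u, t}): φ is false.
  z (successors ∅): φ is true.
  t (successors {w, z}): φ is false.
For instance, at x:
  At x: [](p | []s) is true, []p is true, so [](p | []s) & []p is true.
    At x: [](p | []s) requires p | []s at every successor {u}.
      At u: p | []s is true.
    So [](p | []s) is true at x.
    At x: []p requires p at every successor {u}.
      At u: p is true.
    So []p is true at x.
Satisfying worlds: {u, v, x, z}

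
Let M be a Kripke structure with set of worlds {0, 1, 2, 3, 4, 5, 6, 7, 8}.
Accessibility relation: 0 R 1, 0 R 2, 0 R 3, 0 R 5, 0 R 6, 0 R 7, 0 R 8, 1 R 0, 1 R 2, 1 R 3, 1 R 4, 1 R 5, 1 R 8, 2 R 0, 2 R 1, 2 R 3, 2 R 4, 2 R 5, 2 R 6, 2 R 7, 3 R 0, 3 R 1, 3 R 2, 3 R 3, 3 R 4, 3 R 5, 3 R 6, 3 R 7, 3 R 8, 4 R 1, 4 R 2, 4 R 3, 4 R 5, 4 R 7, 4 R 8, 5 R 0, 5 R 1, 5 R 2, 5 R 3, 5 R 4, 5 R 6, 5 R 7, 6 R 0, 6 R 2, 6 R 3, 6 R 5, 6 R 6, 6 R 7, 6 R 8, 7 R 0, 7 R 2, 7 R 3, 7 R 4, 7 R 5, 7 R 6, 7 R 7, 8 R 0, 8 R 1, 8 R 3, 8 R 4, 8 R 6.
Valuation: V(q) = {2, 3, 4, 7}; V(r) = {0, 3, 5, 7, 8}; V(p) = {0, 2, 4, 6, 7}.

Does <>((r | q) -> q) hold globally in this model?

Yes

Recall that <>ψ holds at a world iff ψ holds at some accessible world.
Let φ = <>((r | q) -> q). Evaluate φ at each world:
  0 (successors {1, 2, 3, 5, 6, 7, 8}): φ is true.
  1 (successors {0, 2, 3, 4, 5, 8}): φ is true.
  2 (successors {0, 1, 3, 4, 5, 6, 7}): φ is true.
  3 (successors {0, 1, 2, 3, 4, 5, 6, 7, 8}): φ is true.
  4 (successors {1, 2, 3, 5, 7, 8}): φ is true.
  5 (successors {0, 1, 2, 3, 4, 6, 7}): φ is true.
  6 (successors {0, 2, 3, 5, 6, 7, 8}): φ is true.
  7 (successors {0, 2, 3, 4, 5, 6, 7}): φ is true.
  8 (successors {0, 1, 3, 4, 6}): φ is true.
For instance, at 0:
  At 0: <>((r | q) -> q) requires (r | q) -> q at some successor in {1, 2, 3, 5, 6, 7, 8}.
    (r | q) -> q holds at 1, so <>((r | q) -> q) is true at 0.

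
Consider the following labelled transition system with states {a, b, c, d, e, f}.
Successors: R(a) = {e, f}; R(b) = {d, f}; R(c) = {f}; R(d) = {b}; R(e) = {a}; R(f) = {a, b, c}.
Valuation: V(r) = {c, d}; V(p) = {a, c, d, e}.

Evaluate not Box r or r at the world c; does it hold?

At c: not Box r is true, r is true, so not Box r or r is true.
  At c: Box r is false, so not Box r is true.
    At c: Box r requires r at every successor {f}.
      r fails at f, so Box r is false at c.

Yes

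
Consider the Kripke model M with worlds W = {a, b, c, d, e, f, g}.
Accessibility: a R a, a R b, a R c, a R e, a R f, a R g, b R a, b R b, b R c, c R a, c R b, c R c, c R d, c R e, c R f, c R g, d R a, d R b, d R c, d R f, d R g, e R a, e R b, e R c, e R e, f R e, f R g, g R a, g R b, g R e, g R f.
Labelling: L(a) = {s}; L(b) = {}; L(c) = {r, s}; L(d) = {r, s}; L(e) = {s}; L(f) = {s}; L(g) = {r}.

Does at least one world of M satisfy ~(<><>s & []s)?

Yes

Recall that []ψ holds at a world iff ψ holds at every accessible world, and <>ψ holds iff ψ holds at some accessible world.
Let φ = ~(<><>s & []s). Evaluate φ at each world:
  a (successors {a, b, c, e, f, g}): φ is true.
  b (successors {a, b, c}): φ is true.
  c (successors {a, b, c, d, e, f, g}): φ is true.
  d (successors {a, b, c, f, g}): φ is true.
  e (successors {a, b, c, e}): φ is true.
  f (successors {e, g}): φ is true.
  g (successors {a, b, e, f}): φ is true.
Detail at a (witness):
  At a: <><>s & []s is false, so ~(<><>s & []s) is true.
    At a: <><>s is true, []s is false, so <><>s & []s is false.
      At a: <><>s requires <>s at some successor in {a, b, c, e, f, g}.
        <>s holds at a, so <><>s is true at a.
      At a: []s requires s at every successor {a, b, c, e, f, g}.
        s fails at b, so []s is false at a.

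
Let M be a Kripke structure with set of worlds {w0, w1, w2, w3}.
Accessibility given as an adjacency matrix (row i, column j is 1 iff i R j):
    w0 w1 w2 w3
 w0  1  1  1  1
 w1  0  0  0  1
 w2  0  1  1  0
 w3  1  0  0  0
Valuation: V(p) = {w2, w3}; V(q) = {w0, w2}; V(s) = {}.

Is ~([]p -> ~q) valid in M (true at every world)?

Let φ = ~([]p -> ~q). Evaluate φ at each world:
  w0 (successors {w0, w1, w2, w3}): φ is false.
  w1 (successors {w3}): φ is false.
  w2 (successors {w1, w2}): φ is false.
  w3 (successors {w0}): φ is false.
Detail at w0 (counterexample):
  At w0: []p -> ~q is true, so ~([]p -> ~q) is false.
    At w0: []p is false, ~q is false, so []p -> ~q is true.
      At w0: []p requires p at every successor {w0, w1, w2, w3}.
        p fails at w0, so []p is false at w0.

No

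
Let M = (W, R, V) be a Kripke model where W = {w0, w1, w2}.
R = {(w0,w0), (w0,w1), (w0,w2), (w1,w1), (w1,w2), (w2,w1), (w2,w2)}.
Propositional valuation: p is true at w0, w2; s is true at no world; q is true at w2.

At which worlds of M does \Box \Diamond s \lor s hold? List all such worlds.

none

Let φ = \Box \Diamond s \lor s. Evaluate φ at each world:
  w0 (successors {w0, w1, w2}): φ is false.
  w1 (successors {w1, w2}): φ is false.
  w2 (successors {w1, w2}): φ is false.
For instance, at w2:
  At w2: \Box \Diamond s is false, s is false, so \Box \Diamond s \lor s is false.
    At w2: \Box \Diamond s requires \Diamond s at every successor {w1, w2}.
      \Diamond s fails at w1, so \Box \Diamond s is false at w2.
Satisfying worlds: none.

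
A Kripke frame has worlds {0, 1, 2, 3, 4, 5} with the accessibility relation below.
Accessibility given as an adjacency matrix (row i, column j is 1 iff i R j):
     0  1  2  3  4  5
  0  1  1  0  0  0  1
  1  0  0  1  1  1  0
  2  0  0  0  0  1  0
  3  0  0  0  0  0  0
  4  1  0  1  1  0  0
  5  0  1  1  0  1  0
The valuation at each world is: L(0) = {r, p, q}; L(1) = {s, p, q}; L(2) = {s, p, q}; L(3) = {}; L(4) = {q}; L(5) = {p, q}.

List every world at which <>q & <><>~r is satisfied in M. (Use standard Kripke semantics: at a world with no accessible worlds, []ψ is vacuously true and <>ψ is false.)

Recall that <>ψ holds at a world iff ψ holds at some accessible world.
Let φ = <>q & <><>~r. Evaluate φ at each world:
  0 (successors {0, 1, 5}): φ is true.
  1 (successors {2, 3, 4}): φ is true.
  2 (successors {4}): φ is true.
  3 (successors ∅): φ is false.
  4 (successors {0, 2, 3}): φ is true.
  5 (successors {1, 2, 4}): φ is true.
For instance, at 2:
  At 2: <>q is true, <><>~r is true, so <>q & <><>~r is true.
    At 2: <>q requires q at some successor in {4}.
      q holds at 4, so <>q is true at 2.
    At 2: <><>~r requires <>~r at some successor in {4}.
      <>~r holds at 4, so <><>~r is true at 2.
Satisfying worlds: {0, 1, 2, 4, 5}

0, 1, 2, 4, 5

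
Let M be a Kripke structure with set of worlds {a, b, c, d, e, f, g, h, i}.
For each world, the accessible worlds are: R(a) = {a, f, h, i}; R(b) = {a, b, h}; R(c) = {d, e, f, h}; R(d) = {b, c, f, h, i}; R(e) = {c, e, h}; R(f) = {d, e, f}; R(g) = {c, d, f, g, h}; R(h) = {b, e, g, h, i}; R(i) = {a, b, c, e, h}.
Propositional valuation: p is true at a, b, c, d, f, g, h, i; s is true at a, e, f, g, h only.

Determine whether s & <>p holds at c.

No

At c: s is false, <>p is true, so s & <>p is false.
  At c: <>p requires p at some successor in {d, e, f, h}.
    p holds at d, so <>p is true at c.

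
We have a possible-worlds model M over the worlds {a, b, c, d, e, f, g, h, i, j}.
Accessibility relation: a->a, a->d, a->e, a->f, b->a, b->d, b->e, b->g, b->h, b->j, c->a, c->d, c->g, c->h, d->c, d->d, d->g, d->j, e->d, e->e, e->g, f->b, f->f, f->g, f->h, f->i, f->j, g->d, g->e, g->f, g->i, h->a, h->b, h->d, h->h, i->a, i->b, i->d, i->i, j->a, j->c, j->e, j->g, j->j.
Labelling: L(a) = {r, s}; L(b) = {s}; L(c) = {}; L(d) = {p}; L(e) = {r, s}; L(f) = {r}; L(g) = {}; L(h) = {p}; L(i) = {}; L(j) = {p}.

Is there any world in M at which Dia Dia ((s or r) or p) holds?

Let φ = Dia Dia ((s or r) or p). Evaluate φ at each world:
  a (successors {a, d, e, f}): φ is true.
  b (successors {a, d, e, g, h, j}): φ is true.
  c (successors {a, d, g, h}): φ is true.
  d (successors {c, d, g, j}): φ is true.
  e (successors {d, e, g}): φ is true.
  f (successors {b, f, g, h, i, j}): φ is true.
  g (successors {d, e, f, i}): φ is true.
  h (successors {a, b, d, h}): φ is true.
  i (successors {a, b, d, i}): φ is true.
  j (successors {a, c, e, g, j}): φ is true.
Detail at a (witness):
  At a: Dia Dia ((s or r) or p) requires Dia ((s or r) or p) at some successor in {a, d, e, f}.
    Dia ((s or r) or p) holds at a, so Dia Dia ((s or r) or p) is true at a.
      At a: Dia ((s or r) or p) requires (s or r) or p at some successor in {a, d, e, f}.
        (s or r) or p holds at a, so Dia ((s or r) or p) is true at a.

Yes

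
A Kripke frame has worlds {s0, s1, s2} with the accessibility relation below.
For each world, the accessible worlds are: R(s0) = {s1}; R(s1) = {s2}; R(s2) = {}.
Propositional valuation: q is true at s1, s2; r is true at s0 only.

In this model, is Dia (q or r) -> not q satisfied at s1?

At s1: Dia (q or r) is true, not q is false, so Dia (q or r) -> not q is false.
  At s1: Dia (q or r) requires q or r at some successor in {s2}.
    q or r holds at s2, so Dia (q or r) is true at s1.

No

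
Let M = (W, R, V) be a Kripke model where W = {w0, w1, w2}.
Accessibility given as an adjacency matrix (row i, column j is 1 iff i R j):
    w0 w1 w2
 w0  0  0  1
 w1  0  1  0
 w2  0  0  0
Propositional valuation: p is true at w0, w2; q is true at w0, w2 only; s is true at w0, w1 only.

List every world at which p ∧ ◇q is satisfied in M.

w0

Let φ = p ∧ ◇q. Evaluate φ at each world:
  w0 (successors {w2}): φ is true.
  w1 (successors {w1}): φ is false.
  w2 (successors ∅): φ is false.
For instance, at w0:
  At w0: p is true, ◇q is true, so p ∧ ◇q is true.
    At w0: ◇q requires q at some successor in {w2}.
      q holds at w2, so ◇q is true at w0.
Satisfying worlds: {w0}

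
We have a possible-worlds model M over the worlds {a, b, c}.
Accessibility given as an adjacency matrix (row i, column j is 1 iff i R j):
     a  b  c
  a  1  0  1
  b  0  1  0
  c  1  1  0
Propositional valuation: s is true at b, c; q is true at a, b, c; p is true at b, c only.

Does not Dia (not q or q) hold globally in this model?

No

Recall that Dia ψ holds at a world iff ψ holds at some accessible world.
Let φ = not Dia (not q or q). Evaluate φ at each world:
  a (successors {a, c}): φ is false.
  b (successors {b}): φ is false.
  c (successors {a, b}): φ is false.
Detail at a (counterexample):
  At a: Dia (not q or q) is true, so not Dia (not q or q) is false.
    At a: Dia (not q or q) requires not q or q at some successor in {a, c}.
      not q or q holds at a, so Dia (not q or q) is true at a.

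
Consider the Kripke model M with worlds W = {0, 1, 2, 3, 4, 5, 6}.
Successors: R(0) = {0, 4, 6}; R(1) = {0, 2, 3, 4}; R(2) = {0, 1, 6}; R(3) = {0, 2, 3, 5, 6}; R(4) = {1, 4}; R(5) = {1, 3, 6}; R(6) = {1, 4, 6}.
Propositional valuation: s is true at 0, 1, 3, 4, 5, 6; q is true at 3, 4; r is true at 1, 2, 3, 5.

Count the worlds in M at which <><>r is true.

Let φ = <><>r. Evaluate φ at each world:
  0 (successors {0, 4, 6}): φ is true.
  1 (successors {0, 2, 3, 4}): φ is true.
  2 (successors {0, 1, 6}): φ is true.
  3 (successors {0, 2, 3, 5, 6}): φ is true.
  4 (successors {1, 4}): φ is true.
  5 (successors {1, 3, 6}): φ is true.
  6 (successors {1, 4, 6}): φ is true.
For instance, at 5:
  At 5: <><>r requires <>r at some successor in {1, 3, 6}.
    <>r holds at 1, so <><>r is true at 5.
      At 1: <>r requires r at some successor in {0, 2, 3, 4}.
        r holds at 2, so <>r is true at 1.
Satisfying worlds: {0, 1, 2, 3, 4, 5, 6}

7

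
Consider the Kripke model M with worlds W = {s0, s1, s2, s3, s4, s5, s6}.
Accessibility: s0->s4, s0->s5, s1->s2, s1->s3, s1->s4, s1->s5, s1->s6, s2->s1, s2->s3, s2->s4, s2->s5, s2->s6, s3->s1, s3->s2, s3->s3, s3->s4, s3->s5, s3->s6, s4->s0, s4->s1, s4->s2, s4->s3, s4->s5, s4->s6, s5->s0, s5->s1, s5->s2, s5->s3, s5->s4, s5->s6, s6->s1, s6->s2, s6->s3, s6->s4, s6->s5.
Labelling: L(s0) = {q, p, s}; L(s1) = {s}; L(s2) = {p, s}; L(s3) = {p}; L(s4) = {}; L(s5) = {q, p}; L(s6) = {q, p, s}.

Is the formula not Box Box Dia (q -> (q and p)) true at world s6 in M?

At s6: Box Box Dia (q -> (q and p)) is true, so not Box Box Dia (q -> (q and p)) is false.
  At s6: Box Box Dia (q -> (q and p)) requires Box Dia (q -> (q and p)) at every successor {s1, s2, s3, s4, s5}.
    At s1: Box Dia (q -> (q and p)) is true.
    At s2: Box Dia (q -> (q and p)) is true.
    At s3: Box Dia (q -> (q and p)) is true.
    At s4: Box Dia (q -> (q and p)) is true.
    At s5: Box Dia (q -> (q and p)) is true.
  So Box Box Dia (q -> (q and p)) is true at s6.

No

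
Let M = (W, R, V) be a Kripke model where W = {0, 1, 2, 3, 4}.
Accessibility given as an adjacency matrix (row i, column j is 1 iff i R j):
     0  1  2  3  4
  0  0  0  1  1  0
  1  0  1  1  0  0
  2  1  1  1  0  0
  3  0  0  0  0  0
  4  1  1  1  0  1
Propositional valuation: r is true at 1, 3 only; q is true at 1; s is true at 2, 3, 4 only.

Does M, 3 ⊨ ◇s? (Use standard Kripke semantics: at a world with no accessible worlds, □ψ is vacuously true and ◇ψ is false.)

At 3: no accessible worlds, so ◇s is false.

No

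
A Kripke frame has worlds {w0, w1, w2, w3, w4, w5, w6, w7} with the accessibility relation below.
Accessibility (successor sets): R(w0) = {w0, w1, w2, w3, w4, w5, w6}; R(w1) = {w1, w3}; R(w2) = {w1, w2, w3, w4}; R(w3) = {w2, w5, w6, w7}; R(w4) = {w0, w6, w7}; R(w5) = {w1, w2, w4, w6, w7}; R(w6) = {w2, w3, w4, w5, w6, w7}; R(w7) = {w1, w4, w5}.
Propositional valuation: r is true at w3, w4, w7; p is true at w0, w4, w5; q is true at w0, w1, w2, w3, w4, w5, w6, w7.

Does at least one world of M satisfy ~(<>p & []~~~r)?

Let φ = ~(<>p & []~~~r). Evaluate φ at each world:
  w0 (successors {w0, w1, w2, w3, w4, w5, w6}): φ is true.
  w1 (successors {w1, w3}): φ is true.
  w2 (successors {w1, w2, w3, w4}): φ is true.
  w3 (successors {w2, w5, w6, w7}): φ is true.
  w4 (successors {w0, w6, w7}): φ is true.
  w5 (successors {w1, w2, w4, w6, w7}): φ is true.
  w6 (successors {w2, w3, w4, w5, w6, w7}): φ is true.
  w7 (successors {w1, w4, w5}): φ is true.
Detail at w0 (witness):
  At w0: <>p & []~~~r is false, so ~(<>p & []~~~r) is true.
    At w0: <>p is true, []~~~r is false, so <>p & []~~~r is false.
      At w0: <>p requires p at some successor in {w0, w1, w2, w3, w4, w5, w6}.
        p holds at w0, so <>p is true at w0.
      At w0: []~~~r requires ~~~r at every successor {w0, w1, w2, w3, w4, w5, w6}.
        ~~~r fails at w3, so []~~~r is false at w0.

Yes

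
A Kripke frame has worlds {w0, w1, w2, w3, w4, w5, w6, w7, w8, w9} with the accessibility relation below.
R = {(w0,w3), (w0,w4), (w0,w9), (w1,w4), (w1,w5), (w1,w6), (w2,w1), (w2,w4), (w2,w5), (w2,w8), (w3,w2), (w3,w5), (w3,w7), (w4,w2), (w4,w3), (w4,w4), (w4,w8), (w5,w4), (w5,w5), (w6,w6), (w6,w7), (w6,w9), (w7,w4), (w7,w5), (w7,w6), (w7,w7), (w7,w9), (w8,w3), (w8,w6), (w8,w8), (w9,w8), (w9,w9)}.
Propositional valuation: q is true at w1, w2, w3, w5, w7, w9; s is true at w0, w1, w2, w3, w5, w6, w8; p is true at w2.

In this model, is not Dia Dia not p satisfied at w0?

At w0: Dia Dia not p is true, so not Dia Dia not p is false.
  At w0: Dia Dia not p requires Dia not p at some successor in {w3, w4, w9}.
    Dia not p holds at w3, so Dia Dia not p is true at w0.
      At w3: Dia not p requires not p at some successor in {w2, w5, w7}.
        not p holds at w5, so Dia not p is true at w3.

No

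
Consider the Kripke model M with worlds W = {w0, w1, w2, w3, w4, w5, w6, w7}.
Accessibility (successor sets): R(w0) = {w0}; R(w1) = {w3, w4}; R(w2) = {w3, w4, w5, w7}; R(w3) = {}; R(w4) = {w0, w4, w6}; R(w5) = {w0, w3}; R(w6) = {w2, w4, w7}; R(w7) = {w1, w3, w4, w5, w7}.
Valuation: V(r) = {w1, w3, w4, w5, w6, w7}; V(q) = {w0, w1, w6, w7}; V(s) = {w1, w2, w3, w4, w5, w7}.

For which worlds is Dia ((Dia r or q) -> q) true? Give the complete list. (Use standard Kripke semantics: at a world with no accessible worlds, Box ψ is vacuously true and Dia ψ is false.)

Recall that Dia ψ holds at a world iff ψ holds at some accessible world.
Let φ = Dia ((Dia r or q) -> q). Evaluate φ at each world:
  w0 (successors {w0}): φ is true.
  w1 (successors {w3, w4}): φ is true.
  w2 (successors {w3, w4, w5, w7}): φ is true.
  w3 (successors ∅): φ is false.
  w4 (successors {w0, w4, w6}): φ is true.
  w5 (successors {w0, w3}): φ is true.
  w6 (successors {w2, w4, w7}): φ is true.
  w7 (successors {w1, w3, w4, w5, w7}): φ is true.
For instance, at w4:
  At w4: Dia ((Dia r or q) -> q) requires (Dia r or q) -> q at some successor in {w0, w4, w6}.
    (Dia r or q) -> q holds at w0, so Dia ((Dia r or q) -> q) is true at w4.
      At w0: Dia r or q is true, q is true, so (Dia r or q) -> q is true.
Satisfying worlds: {w0, w1, w2, w4, w5, w6, w7}

w0, w1, w2, w4, w5, w6, w7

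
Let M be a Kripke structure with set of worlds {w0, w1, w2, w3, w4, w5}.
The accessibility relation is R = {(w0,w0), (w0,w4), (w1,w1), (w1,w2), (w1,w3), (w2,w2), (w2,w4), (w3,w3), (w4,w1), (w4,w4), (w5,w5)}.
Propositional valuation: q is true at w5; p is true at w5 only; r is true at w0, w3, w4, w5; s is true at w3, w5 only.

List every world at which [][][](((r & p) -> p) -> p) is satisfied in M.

w5

Let φ = [][][](((r & p) -> p) -> p). Evaluate φ at each world:
  w0 (successors {w0, w4}): φ is false.
  w1 (successors {w1, w2, w3}): φ is false.
  w2 (successors {w2, w4}): φ is false.
  w3 (successors {w3}): φ is false.
  w4 (successors {w1, w4}): φ is false.
  w5 (successors {w5}): φ is true.
For instance, at w5:
  At w5: [][][](((r & p) -> p) -> p) requires [][](((r & p) -> p) -> p) at every successor {w5}.
      At w5: [][](((r & p) -> p) -> p) requires [](((r & p) -> p) -> p) at every successor {w5}.
        At w5: [](((r & p) -> p) -> p) is true.
      So [][](((r & p) -> p) -> p) is true at w5.
  So [][][](((r & p) -> p) -> p) is true at w5.
Satisfying worlds: {w5}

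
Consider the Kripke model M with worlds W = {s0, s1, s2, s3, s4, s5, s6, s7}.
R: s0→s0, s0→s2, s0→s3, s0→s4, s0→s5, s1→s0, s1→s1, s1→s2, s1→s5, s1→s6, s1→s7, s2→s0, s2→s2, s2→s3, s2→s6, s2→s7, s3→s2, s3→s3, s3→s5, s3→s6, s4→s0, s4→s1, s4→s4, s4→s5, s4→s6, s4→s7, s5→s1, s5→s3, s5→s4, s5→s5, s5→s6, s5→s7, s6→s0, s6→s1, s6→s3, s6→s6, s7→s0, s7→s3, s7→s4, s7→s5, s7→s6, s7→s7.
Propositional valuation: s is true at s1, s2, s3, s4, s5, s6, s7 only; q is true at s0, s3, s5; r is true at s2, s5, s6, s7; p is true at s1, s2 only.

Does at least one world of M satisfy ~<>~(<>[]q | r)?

No

Let φ = ~<>~(<>[]q | r). Evaluate φ at each world:
  s0 (successors {s0, s2, s3, s4, s5}): φ is false.
  s1 (successors {s0, s1, s2, s5, s6, s7}): φ is false.
  s2 (successors {s0, s2, s3, s6, s7}): φ is false.
  s3 (successors {s2, s3, s5, s6}): φ is false.
  s4 (successors {s0, s1, s4, s5, s6, s7}): φ is false.
  s5 (successors {s1, s3, s4, s5, s6, s7}): φ is false.
  s6 (successors {s0, s1, s3, s6}): φ is false.
  s7 (successors {s0, s3, s4, s5, s6, s7}): φ is false.
For instance, at s6:
  At s6: <>~(<>[]q | r) is true, so ~<>~(<>[]q | r) is false.
    At s6: <>~(<>[]q | r) requires ~(<>[]q | r) at some successor in {s0, s1, s3, s6}.
      ~(<>[]q | r) holds at s0, so <>~(<>[]q | r) is true at s6.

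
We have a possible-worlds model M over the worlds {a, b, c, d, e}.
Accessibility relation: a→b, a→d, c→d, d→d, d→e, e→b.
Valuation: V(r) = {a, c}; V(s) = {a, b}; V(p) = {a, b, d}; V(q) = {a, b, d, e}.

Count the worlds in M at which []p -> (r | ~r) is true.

Let φ = []p -> (r | ~r). Evaluate φ at each world:
  a (successors {b, d}): φ is true.
  b (successors ∅): φ is true.
  c (successors {d}): φ is true.
  d (successors {d, e}): φ is true.
  e (successors {b}): φ is true.
For instance, at d:
  At d: []p is false, r | ~r is true, so []p -> (r | ~r) is true.
    At d: []p requires p at every successor {d, e}.
      p fails at e, so []p is false at d.
Satisfying worlds: {a, b, c, d, e}

5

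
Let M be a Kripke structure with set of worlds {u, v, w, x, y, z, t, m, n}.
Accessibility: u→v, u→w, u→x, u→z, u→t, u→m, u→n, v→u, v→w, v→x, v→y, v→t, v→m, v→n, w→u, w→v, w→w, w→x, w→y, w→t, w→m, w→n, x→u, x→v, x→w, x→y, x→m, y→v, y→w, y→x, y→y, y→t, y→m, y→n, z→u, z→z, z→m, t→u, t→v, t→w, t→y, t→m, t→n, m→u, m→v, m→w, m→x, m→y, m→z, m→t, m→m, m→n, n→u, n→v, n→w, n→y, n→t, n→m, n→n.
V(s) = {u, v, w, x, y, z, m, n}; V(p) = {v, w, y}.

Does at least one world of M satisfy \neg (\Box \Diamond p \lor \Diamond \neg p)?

No

Let φ = \neg (\Box \Diamond p \lor \Diamond \neg p). Evaluate φ at each world:
  u (successors {v, w, x, z, t, m, n}): φ is false.
  v (successors {u, w, x, y, t, m, n}): φ is false.
  w (successors {u, v, w, x, y, t, m, n}): φ is false.
  x (successors {u, v, w, y, m}): φ is false.
  y (successors {v, w, x, y, t, m, n}): φ is false.
  z (successors {u, z, m}): φ is false.
  t (successors {u, v, w, y, m, n}): φ is false.
  m (successors {u, v, w, x, y, z, t, m, n}): φ is false.
  n (successors {u, v, w, y, t, m, n}): φ is false.
For instance, at z:
  At z: \Box \Diamond p \lor \Diamond \neg p is true, so \neg (\Box \Diamond p \lor \Diamond \neg p) is false.
    At z: \Box \Diamond p is false, \Diamond \neg p is true, so \Box \Diamond p \lor \Diamond \neg p is true.
      At z: \Box \Diamond p requires \Diamond p at every successor {u, z, m}.
        \Diamond p fails at z, so \Box \Diamond p is false at z.
      At z: \Diamond \neg p requires \neg p at some successor in {u, z, m}.
        \neg p holds at u, so \Diamond \neg p is true at z.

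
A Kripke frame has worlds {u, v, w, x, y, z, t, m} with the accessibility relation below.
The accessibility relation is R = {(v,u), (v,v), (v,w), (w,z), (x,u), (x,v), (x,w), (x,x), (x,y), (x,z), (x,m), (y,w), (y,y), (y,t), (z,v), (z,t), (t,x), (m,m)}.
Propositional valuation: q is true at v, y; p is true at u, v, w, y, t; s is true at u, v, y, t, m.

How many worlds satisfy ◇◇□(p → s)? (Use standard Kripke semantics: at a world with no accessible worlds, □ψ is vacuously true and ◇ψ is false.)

7

Let φ = ◇◇□(p → s). Evaluate φ at each world:
  u (successors ∅): φ is false.
  v (successors {u, v, w}): φ is true.
  w (successors {z}): φ is true.
  x (successors {u, v, w, x, y, z, m}): φ is true.
  y (successors {w, y, t}): φ is true.
  z (successors {v, t}): φ is true.
  t (successors {x}): φ is true.
  m (successors {m}): φ is true.
For instance, at t:
  At t: ◇◇□(p → s) requires ◇□(p → s) at some successor in {x}.
    ◇□(p → s) holds at x, so ◇◇□(p → s) is true at t.
      At x: ◇□(p → s) requires □(p → s) at some successor in {u, v, w, x, y, z, m}.
        □(p → s) holds at u, so ◇□(p → s) is true at x.
Satisfying worlds: {v, w, x, y, z, t, m}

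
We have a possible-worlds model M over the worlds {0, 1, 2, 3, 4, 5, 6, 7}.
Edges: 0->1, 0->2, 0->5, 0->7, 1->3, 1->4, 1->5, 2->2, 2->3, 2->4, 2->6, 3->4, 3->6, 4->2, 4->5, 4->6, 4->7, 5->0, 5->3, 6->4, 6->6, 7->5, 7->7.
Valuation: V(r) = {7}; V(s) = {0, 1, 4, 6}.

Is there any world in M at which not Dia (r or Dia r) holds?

Let φ = not Dia (r or Dia r). Evaluate φ at each world:
  0 (successors {1, 2, 5, 7}): φ is false.
  1 (successors {3, 4, 5}): φ is false.
  2 (successors {2, 3, 4, 6}): φ is false.
  3 (successors {4, 6}): φ is false.
  4 (successors {2, 5, 6, 7}): φ is false.
  5 (successors {0, 3}): φ is false.
  6 (successors {4, 6}): φ is false.
  7 (successors {5, 7}): φ is false.
For instance, at 6:
  At 6: Dia (r or Dia r) is true, so not Dia (r or Dia r) is false.
    At 6: Dia (r or Dia r) requires r or Dia r at some successor in {4, 6}.
      r or Dia r holds at 4, so Dia (r or Dia r) is true at 6.

No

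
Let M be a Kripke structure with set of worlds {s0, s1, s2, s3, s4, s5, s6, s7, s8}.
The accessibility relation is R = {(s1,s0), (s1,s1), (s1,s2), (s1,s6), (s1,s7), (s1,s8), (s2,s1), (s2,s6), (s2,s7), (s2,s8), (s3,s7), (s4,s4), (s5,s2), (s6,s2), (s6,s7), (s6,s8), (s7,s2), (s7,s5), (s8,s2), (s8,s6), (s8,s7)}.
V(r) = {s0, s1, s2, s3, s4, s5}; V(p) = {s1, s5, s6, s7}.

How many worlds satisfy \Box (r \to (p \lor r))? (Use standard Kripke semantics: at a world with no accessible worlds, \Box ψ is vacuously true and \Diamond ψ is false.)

Let φ = \Box (r \to (p \lor r)). Evaluate φ at each world:
  s0 (successors ∅): φ is true.
  s1 (successors {s0, s1, s2, s6, s7, s8}): φ is true.
  s2 (successors {s1, s6, s7, s8}): φ is true.
  s3 (successors {s7}): φ is true.
  s4 (successors {s4}): φ is true.
  s5 (successors {s2}): φ is true.
  s6 (successors {s2, s7, s8}): φ is true.
  s7 (successors {s2, s5}): φ is true.
  s8 (successors {s2, s6, s7}): φ is true.
For instance, at s3:
  At s3: \Box (r \to (p \lor r)) requires r \to (p \lor r) at every successor {s7}.
    At s7: r \to (p \lor r) is true.
  So \Box (r \to (p \lor r)) is true at s3.
Satisfying worlds: {s0, s1, s2, s3, s4, s5, s6, s7, s8}

9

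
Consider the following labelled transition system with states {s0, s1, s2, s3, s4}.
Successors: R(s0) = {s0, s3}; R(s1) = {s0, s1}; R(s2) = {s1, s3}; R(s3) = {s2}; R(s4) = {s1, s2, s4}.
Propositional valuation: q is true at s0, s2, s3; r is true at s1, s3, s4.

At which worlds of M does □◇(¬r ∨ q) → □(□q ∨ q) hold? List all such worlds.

Let φ = □◇(¬r ∨ q) → □(□q ∨ q). Evaluate φ at each world:
  s0 (successors {s0, s3}): φ is true.
  s1 (successors {s0, s1}): φ is false.
  s2 (successors {s1, s3}): φ is false.
  s3 (successors {s2}): φ is true.
  s4 (successors {s1, s2, s4}): φ is false.
For instance, at s3:
  At s3: □◇(¬r ∨ q) is true, □(□q ∨ q) is true, so □◇(¬r ∨ q) → □(□q ∨ q) is true.
    At s3: □◇(¬r ∨ q) requires ◇(¬r ∨ q) at every successor {s2}.
      At s2: ◇(¬r ∨ q) is true.
    So □◇(¬r ∨ q) is true at s3.
    At s3: □(□q ∨ q) requires □q ∨ q at every successor {s2}.
      At s2: □q ∨ q is true.
    So □(□q ∨ q) is true at s3.
Satisfying worlds: {s0, s3}

s0, s3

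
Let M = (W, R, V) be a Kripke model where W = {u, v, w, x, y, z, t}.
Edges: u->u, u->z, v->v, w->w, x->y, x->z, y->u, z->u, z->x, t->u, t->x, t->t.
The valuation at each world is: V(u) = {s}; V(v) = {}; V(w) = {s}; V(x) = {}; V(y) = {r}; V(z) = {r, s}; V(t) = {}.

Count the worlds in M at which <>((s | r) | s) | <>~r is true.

7

Recall that <>ψ holds at a world iff ψ holds at some accessible world.
Let φ = <>((s | r) | s) | <>~r. Evaluate φ at each world:
  u (successors {u, z}): φ is true.
  v (successors {v}): φ is true.
  w (successors {w}): φ is true.
  x (successors {y, z}): φ is true.
  y (successors {u}): φ is true.
  z (successors {u, x}): φ is true.
  t (successors {u, x, t}): φ is true.
For instance, at u:
  At u: <>((s | r) | s) is true, <>~r is true, so <>((s | r) | s) | <>~r is true.
    At u: <>((s | r) | s) requires (s | r) | s at some successor in {u, z}.
      (s | r) | s holds at u, so <>((s | r) | s) is true at u.
    At u: <>~r requires ~r at some successor in {u, z}.
      ~r holds at u, so <>~r is true at u.
Satisfying worlds: {u, v, w, x, y, z, t}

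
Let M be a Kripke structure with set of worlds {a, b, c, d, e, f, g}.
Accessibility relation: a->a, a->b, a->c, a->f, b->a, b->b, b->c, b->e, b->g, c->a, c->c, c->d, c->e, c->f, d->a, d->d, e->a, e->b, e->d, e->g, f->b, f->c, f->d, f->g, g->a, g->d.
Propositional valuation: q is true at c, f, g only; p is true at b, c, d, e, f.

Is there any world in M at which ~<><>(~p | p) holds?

Let φ = ~<><>(~p | p). Evaluate φ at each world:
  a (successors {a, b, c, f}): φ is false.
  b (successors {a, b, c, e, g}): φ is false.
  c (successors {a, c, d, e, f}): φ is false.
  d (successors {a, d}): φ is false.
  e (successors {a, b, d, g}): φ is false.
  f (successors {b, c, d, g}): φ is false.
  g (successors {a, d}): φ is false.
For instance, at b:
  At b: <><>(~p | p) is true, so ~<><>(~p | p) is false.
    At b: <><>(~p | p) requires <>(~p | p) at some successor in {a, b, c, e, g}.
      <>(~p | p) holds at a, so <><>(~p | p) is true at b.

No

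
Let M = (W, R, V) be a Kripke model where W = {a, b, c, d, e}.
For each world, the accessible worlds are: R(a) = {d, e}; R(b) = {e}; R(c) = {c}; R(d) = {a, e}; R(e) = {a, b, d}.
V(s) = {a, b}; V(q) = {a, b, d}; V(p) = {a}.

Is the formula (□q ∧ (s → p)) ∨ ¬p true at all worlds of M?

No

Let φ = (□q ∧ (s → p)) ∨ ¬p. Evaluate φ at each world:
  a (successors {d, e}): φ is false.
  b (successors {e}): φ is true.
  c (successors {c}): φ is true.
  d (successors {a, e}): φ is true.
  e (successors {a, b, d}): φ is true.
Detail at a (counterexample):
  At a: □q ∧ (s → p) is false, ¬p is false, so (□q ∧ (s → p)) ∨ ¬p is false.
    At a: □q is false, s → p is true, so □q ∧ (s → p) is false.
      At a: □q requires q at every successor {d, e}.
        q fails at e, so □q is false at a.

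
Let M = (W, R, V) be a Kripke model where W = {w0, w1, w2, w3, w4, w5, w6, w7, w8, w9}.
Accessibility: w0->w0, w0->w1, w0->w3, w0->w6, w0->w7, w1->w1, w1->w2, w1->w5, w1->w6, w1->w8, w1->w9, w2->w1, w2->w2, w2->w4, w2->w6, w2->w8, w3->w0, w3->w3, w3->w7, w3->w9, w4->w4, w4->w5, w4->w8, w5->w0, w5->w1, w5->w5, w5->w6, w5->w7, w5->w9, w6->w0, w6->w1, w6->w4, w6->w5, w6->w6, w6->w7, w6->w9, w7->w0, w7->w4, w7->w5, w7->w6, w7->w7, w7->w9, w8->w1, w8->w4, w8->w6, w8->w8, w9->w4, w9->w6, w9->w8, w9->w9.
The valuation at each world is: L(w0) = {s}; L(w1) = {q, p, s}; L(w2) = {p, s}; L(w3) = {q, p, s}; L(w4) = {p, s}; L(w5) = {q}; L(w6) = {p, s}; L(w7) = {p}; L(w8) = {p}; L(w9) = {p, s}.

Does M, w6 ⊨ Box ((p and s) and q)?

At w6: Box ((p and s) and q) requires (p and s) and q at every successor {w0, w1, w4, w5, w6, w7, w9}.
  (p and s) and q fails at w0, so Box ((p and s) and q) is false at w6.

No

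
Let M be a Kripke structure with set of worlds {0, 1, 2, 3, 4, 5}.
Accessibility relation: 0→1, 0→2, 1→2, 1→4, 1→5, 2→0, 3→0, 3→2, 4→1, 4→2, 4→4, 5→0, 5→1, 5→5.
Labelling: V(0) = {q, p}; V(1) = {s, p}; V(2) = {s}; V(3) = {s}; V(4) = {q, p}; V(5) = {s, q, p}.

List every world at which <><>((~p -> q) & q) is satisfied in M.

Recall that <>ψ holds at a world iff ψ holds at some accessible world.
Let φ = <><>((~p -> q) & q). Evaluate φ at each world:
  0 (successors {1, 2}): φ is true.
  1 (successors {2, 4, 5}): φ is true.
  2 (successors {0}): φ is false.
  3 (successors {0, 2}): φ is true.
  4 (successors {1, 2, 4}): φ is true.
  5 (successors {0, 1, 5}): φ is true.
For instance, at 5:
  At 5: <><>((~p -> q) & q) requires <>((~p -> q) & q) at some successor in {0, 1, 5}.
    <>((~p -> q) & q) holds at 1, so <><>((~p -> q) & q) is true at 5.
      At 1: <>((~p -> q) & q) requires (~p -> q) & q at some successor in {2, 4, 5}.
        (~p -> q) & q holds at 4, so <>((~p -> q) & q) is true at 1.
Satisfying worlds: {0, 1, 3, 4, 5}

0, 1, 3, 4, 5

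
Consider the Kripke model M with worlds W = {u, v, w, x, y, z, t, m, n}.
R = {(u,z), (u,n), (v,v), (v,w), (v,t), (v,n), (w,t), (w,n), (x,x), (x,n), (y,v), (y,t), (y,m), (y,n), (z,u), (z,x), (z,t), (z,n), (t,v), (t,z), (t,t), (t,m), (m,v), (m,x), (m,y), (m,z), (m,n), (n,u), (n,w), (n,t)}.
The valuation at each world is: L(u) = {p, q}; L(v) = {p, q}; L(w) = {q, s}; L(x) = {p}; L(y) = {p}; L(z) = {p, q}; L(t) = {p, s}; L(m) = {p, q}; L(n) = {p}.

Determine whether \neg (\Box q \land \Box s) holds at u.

Recall that \Box ψ holds at a world iff ψ holds at every accessible world, and \Diamond ψ holds iff ψ holds at some accessible world.
At u: \Box q \land \Box s is false, so \neg (\Box q \land \Box s) is true.
  At u: \Box q is false, \Box s is false, so \Box q \land \Box s is false.
    At u: \Box q requires q at every successor {z, n}.
      q fails at n, so \Box q is false at u.
    At u: \Box s requires s at every successor {z, n}.
      s fails at z, so \Box s is false at u.

Yes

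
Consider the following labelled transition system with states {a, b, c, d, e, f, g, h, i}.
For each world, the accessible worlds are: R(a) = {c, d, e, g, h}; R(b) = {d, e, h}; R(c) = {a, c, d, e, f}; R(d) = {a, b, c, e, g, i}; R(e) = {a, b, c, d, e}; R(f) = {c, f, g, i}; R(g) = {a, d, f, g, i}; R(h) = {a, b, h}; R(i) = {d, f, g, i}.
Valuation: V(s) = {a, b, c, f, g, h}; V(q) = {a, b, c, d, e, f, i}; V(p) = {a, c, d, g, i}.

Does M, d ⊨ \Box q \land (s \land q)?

No

At d: \Box q is false, s \land q is false, so \Box q \land (s \land q) is false.
  At d: \Box q requires q at every successor {a, b, c, e, g, i}.
    q fails at g, so \Box q is false at d.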